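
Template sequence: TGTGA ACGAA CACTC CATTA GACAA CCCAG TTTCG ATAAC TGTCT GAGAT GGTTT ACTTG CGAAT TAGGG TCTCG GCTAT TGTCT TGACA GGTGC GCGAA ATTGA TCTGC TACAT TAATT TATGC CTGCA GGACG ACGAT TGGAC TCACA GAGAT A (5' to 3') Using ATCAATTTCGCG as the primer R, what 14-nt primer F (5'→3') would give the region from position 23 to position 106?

5'-CAACCCAGTTTCGA-3'

The reverse primer's reverse complement CGCGAAATTGAT matches the template at positions 95–106; the product starts at position 23.
The forward primer is identical to the top strand over positions 23–36: CAACCCAGTTTCGA.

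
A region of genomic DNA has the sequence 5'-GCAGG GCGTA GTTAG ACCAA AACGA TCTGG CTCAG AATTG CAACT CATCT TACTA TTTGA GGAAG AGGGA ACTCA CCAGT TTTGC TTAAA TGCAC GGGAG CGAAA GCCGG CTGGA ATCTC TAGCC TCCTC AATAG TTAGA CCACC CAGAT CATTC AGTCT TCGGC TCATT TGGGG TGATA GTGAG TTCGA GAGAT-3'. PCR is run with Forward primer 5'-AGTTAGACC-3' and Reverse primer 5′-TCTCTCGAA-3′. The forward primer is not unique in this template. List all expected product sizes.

185 bp, 61 bp

The forward primer AGTTAGACC matches the top strand at positions 10–18, 134–142.
The reverse primer's reverse complement is TTCGAGAGA, matching at positions 186–194.
Each forward site pairs with the reverse site to give a product ending at position 194: sizes 185, 61 bp.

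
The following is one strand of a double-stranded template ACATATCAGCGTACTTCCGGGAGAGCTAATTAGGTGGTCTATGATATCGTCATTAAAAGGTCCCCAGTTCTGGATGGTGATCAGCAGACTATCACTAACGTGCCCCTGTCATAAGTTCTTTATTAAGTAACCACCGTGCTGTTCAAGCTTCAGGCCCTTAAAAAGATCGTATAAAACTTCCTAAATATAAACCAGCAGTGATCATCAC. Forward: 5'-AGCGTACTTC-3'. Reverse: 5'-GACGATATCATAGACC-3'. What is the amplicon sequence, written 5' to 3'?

Forward primer AGCGTACTTC is found on the top strand at positions 8–17.
Taking the reverse complement of GACGATATCATAGACC gives GGTCTATGATATCGTC, found at positions 36–51 on the template; the primer anneals here to the top strand with its 3' end pointing upstream.
The product is the template from position 8 through 51 (44 bp).

5'-AGCGTACTTCCGGGAGAGCTAATTAGGTGGTCTATGATATCGTC-3'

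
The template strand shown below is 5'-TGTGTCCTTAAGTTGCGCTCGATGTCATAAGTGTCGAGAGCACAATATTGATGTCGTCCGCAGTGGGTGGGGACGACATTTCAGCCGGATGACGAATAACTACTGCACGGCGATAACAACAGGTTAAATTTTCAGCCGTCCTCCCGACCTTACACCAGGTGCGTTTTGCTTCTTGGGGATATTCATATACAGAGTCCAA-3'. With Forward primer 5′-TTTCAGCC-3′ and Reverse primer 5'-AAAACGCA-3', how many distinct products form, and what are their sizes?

The forward primer TTTCAGCC matches the top strand at positions 79–86, 130–137.
The reverse primer's reverse complement is TGCGTTTT, matching at positions 160–167.
Each forward site pairs with the reverse site to give a product ending at position 167: sizes 89, 38 bp.

Two products: 89 bp, 38 bp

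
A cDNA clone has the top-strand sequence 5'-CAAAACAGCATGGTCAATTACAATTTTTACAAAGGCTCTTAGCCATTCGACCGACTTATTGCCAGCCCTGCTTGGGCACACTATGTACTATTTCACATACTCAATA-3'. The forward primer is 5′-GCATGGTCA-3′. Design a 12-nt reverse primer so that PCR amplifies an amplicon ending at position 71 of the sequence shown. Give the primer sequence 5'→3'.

The forward primer binds at positions 8–16; the product's 3' end on the top strand is position 71.
The reverse primer anneals to the top strand over positions 60–71, i.e. to TGCCAGCCCTGC.
Its sequence written 5'→3' is the reverse complement: GCAGGGCTGGCA.

5'-GCAGGGCTGGCA-3'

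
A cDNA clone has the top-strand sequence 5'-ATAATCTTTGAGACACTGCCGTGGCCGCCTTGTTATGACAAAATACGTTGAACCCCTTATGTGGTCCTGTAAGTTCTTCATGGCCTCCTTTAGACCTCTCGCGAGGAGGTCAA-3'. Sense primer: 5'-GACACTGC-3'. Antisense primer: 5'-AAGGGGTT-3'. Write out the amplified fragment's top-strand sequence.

Forward primer GACACTGC is found on the top strand at positions 12–19.
The reverse primer's reverse complement is AACCCCTT, which matches the template at positions 51–58.
The product is the template from position 12 through 58 (47 bp).

5'-GACACTGCCGTGGCCGCCTTGTTATGACAAAATACGTTGAACCCCTT-3'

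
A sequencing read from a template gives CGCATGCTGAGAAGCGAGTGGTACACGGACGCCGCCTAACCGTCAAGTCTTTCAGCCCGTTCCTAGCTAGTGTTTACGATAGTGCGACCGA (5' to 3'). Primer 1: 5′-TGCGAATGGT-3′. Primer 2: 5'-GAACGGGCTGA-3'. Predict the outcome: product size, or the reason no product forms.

No product — primer 1 has no binding site in the template.

Primer 1 (TGCGAATGGT) does not match the top strand, and its reverse complement ACCATTCGCA does not match either.
With no annealing site for primer 1, no amplification occurs.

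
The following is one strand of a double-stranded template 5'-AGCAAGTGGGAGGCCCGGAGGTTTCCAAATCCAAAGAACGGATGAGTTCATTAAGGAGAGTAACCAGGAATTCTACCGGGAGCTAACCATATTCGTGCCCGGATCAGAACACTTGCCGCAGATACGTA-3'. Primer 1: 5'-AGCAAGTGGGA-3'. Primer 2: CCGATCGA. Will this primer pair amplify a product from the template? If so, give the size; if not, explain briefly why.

No product — primer 2 has no binding site in the template.

Primer 2 (CCGATCGA) does not match the top strand, and its reverse complement TCGATCGG does not match either.
With no annealing site for primer 2, no amplification occurs.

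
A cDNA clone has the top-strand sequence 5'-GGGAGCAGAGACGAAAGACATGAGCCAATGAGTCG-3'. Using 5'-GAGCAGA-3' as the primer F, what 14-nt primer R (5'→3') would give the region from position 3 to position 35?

The product's 3' end on the top strand is position 35.
The reverse primer anneals to the top strand over positions 22–35, i.e. to GAGCCAATGAGTCG.
Its sequence written 5'→3' is the reverse complement: CGACTCATTGGCTC.

5'-CGACTCATTGGCTC-3'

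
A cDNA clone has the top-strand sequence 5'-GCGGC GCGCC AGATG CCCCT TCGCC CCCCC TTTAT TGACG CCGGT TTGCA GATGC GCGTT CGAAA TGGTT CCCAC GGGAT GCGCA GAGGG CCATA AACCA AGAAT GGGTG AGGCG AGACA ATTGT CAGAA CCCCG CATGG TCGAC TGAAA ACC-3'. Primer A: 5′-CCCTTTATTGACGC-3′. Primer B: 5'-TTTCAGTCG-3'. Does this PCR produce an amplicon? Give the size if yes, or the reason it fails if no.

Primer A (CCCTTTATTGACGC) matches the top strand at positions 28–41; it acts as a forward primer.
Primer B's reverse complement is CGACTGAAA, matching the top strand at positions 142–150; it acts as a reverse primer.
The 3' ends face each other across positions 28–150, giving a 123 bp product.

Yes — a 123 bp product.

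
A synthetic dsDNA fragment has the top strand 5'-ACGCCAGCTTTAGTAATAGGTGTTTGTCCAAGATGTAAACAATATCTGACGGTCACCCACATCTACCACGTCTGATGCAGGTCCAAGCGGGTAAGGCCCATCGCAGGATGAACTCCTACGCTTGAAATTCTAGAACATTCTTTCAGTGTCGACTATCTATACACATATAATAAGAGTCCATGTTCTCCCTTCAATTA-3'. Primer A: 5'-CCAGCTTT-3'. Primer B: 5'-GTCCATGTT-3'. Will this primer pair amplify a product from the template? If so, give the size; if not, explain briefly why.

No product — both primers anneal to the same strand and extend in the same direction.

Primer A (CCAGCTTT) matches the top strand at positions 4–11 (3' end points downstream).
Primer B (GTCCATGTT) also matches the top strand directly, at positions 176–184 — its reverse complement AACATGGAC is not present.
Both primers anneal to the bottom strand with 3' ends pointing the same way, so neither can prime synthesis back toward the other.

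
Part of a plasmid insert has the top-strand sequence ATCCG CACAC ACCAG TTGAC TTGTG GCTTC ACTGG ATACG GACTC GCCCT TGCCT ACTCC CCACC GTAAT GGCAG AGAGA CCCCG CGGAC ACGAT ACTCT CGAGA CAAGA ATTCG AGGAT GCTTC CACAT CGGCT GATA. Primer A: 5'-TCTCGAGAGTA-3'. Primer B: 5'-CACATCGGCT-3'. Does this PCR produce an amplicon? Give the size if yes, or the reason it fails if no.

Primer A (TCTCGAGAGTA) has reverse complement TACTCTCGAGA, which matches the top strand at positions 95–105; primer A anneals to the top strand there with its 3' end pointing upstream toward position 95.
Primer B (CACATCGGCT) matches the top strand directly at positions 126–135; it anneals to the bottom strand with its 3' end pointing downstream toward position 135.
The 3' ends diverge (primer A extends toward position 1, primer B toward position 139), so the primers never converge on a shared product.

No product — the primers' 3' ends point away from each other.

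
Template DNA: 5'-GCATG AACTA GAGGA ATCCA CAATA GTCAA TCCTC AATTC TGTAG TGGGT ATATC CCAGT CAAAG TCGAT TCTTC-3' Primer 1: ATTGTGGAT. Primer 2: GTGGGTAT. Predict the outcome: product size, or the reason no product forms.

No product — the primers' 3' ends point away from each other.

Primer 1 (ATTGTGGAT) has reverse complement ATCCACAAT, which matches the top strand at positions 16–24; primer 1 anneals to the top strand there with its 3' end pointing upstream toward position 16.
Primer 2 (GTGGGTAT) matches the top strand directly at positions 45–52; it anneals to the bottom strand with its 3' end pointing downstream toward position 52.
The 3' ends diverge (primer 1 extends toward position 1, primer 2 toward position 75), so the primers never converge on a shared product.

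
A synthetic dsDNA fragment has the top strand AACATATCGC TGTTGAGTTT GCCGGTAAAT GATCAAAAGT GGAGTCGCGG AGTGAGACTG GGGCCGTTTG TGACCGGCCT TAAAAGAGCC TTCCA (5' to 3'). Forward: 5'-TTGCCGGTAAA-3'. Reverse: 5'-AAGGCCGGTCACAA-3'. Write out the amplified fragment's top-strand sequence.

5'-TTGCCGGTAAATGATCAAAAGTGGAGTCGCGGAGTGAGACTGGGGCCGTTTGTGACCGGCCTT-3'

The forward primer matches the template at positions 19–29.
The reverse primer's reverse complement is TTGTGACCGGCCTT, which matches the template at positions 68–81.
The product is the template from position 19 through 81 (63 bp).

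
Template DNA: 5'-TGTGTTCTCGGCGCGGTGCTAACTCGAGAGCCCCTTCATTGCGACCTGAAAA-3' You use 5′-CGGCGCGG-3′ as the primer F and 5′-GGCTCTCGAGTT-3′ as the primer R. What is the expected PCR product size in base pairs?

24 bp

The forward primer matches the template at positions 9–16.
Taking the reverse complement of GGCTCTCGAGTT gives AACTCGAGAGCC, found at positions 21–32 on the template; the primer anneals here to the top strand with its 3' end pointing upstream.
Amplicon spans positions 9–32: 24 bp.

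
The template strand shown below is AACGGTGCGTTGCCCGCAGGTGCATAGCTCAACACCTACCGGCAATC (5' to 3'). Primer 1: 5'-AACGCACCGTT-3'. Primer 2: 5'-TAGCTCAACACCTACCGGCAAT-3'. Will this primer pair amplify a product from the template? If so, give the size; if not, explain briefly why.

Primer 1 (AACGCACCGTT) has reverse complement AACGGTGCGTT, which matches the top strand at positions 1–11; primer 1 anneals to the top strand there with its 3' end pointing upstream toward position 1.
Primer 2 (TAGCTCAACACCTACCGGCAAT) matches the top strand directly at positions 25–46; it anneals to the bottom strand with its 3' end pointing downstream toward position 46.
The 3' ends diverge (primer 1 extends toward position 1, primer 2 toward position 47), so the primers never converge on a shared product.

No product — the primers' 3' ends point away from each other.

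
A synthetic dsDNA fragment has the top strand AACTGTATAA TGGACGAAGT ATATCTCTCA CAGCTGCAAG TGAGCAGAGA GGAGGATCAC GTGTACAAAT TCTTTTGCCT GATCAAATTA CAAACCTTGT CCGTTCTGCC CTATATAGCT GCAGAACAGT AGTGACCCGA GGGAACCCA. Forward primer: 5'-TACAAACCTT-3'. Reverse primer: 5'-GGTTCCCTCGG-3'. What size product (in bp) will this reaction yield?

Scanning the template, TACAAACCTT occurs at positions 89–98; this primer anneals to the bottom strand there with its 3' end pointing downstream.
Reverse complement of the reverse primer: CCGAGGGAACC. This occurs on the top strand at positions 137–147.
The product runs from position 89 to position 147, so its length is 147 − 89 + 1 = 59 bp.

59 bp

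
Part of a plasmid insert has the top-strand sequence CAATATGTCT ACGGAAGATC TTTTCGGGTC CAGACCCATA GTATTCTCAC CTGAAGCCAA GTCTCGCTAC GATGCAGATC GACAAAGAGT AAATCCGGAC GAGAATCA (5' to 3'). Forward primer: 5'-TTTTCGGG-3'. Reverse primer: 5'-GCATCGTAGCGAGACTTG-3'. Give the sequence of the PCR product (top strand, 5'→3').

5'-TTTTCGGGTCCAGACCCATAGTATTCTCACCTGAAGCCAAGTCTCGCTACGATGC-3'

Forward primer TTTTCGGG is found on the top strand at positions 21–28.
The reverse primer's reverse complement is CAAGTCTCGCTACGATGC, which matches the template at positions 58–75.
The product is the template from position 21 through 75 (55 bp).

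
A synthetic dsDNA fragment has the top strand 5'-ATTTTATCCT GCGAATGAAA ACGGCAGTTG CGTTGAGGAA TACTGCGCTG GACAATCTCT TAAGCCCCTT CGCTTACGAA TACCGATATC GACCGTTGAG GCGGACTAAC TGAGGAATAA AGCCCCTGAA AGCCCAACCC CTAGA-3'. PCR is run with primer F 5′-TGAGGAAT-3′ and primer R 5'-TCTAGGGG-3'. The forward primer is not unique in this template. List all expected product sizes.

112 bp, 35 bp

The forward primer TGAGGAAT matches the top strand at positions 34–41, 111–118.
The reverse primer's reverse complement is CCCCTAGA, matching at positions 138–145.
Each forward site pairs with the reverse site to give a product ending at position 145: sizes 112, 35 bp.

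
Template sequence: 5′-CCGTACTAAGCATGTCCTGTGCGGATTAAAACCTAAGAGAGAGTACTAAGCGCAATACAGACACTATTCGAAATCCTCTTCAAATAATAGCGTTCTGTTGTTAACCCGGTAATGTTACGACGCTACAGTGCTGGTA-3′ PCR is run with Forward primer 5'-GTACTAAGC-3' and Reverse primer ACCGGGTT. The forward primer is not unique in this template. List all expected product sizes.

The forward primer GTACTAAGC matches the top strand at positions 3–11, 43–51.
The reverse primer's reverse complement is AACCCGGT, matching at positions 103–110.
Each forward site pairs with the reverse site to give a product ending at position 110: sizes 108, 68 bp.

108 bp, 68 bp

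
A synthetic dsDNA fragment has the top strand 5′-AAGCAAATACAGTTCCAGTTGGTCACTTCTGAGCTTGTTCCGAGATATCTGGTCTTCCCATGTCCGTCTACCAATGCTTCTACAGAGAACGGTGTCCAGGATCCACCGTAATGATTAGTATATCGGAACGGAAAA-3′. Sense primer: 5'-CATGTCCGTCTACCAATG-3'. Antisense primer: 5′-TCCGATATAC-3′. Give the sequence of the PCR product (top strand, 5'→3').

5'-CATGTCCGTCTACCAATGCTTCTACAGAGAACGGTGTCCAGGATCCACCGTAATGATTAGTATATCGGA-3'

Scanning the template, CATGTCCGTCTACCAATG occurs at positions 59–76; this primer anneals to the bottom strand there with its 3' end pointing downstream.
Taking the reverse complement of TCCGATATAC gives GTATATCGGA, found at positions 118–127 on the template; the primer anneals here to the top strand with its 3' end pointing upstream.
The product is the template from position 59 through 127 (69 bp).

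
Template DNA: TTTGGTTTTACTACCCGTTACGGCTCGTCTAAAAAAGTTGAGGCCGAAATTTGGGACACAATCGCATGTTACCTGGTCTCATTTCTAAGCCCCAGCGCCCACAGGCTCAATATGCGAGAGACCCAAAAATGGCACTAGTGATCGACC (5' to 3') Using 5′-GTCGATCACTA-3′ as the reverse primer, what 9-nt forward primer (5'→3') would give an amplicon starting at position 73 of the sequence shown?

The reverse primer's reverse complement TAGTGATCGAC matches the template at positions 136–146; the product starts at position 73.
The forward primer is identical to the top strand over positions 73–81: CTGGTCTCA.

5'-CTGGTCTCA-3'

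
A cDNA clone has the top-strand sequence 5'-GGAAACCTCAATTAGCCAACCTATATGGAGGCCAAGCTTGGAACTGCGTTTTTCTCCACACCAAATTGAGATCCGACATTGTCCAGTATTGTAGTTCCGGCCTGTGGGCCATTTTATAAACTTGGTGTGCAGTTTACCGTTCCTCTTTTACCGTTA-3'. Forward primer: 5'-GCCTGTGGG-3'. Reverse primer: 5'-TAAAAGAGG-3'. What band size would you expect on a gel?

51 bp

Forward primer GCCTGTGGG is found on the top strand at positions 100–108.
Reverse complement of the reverse primer: CCTCTTTTA. This occurs on the top strand at positions 142–150.
Amplicon spans positions 100–150: 51 bp.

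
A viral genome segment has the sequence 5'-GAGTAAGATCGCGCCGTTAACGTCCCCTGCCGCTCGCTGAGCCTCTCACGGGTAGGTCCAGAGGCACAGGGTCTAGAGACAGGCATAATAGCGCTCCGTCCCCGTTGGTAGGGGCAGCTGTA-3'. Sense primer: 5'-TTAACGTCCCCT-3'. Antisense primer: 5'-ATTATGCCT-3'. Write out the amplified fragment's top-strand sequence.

Scanning the template, TTAACGTCCCCT occurs at positions 17–28; this primer anneals to the bottom strand there with its 3' end pointing downstream.
Taking the reverse complement of ATTATGCCT gives AGGCATAAT, found at positions 81–89 on the template; the primer anneals here to the top strand with its 3' end pointing upstream.
The product is the template from position 17 through 89 (73 bp).

5'-TTAACGTCCCCTGCCGCTCGCTGAGCCTCTCACGGGTAGGTCCAGAGGCACAGGGTCTAGAGACAGGCATAAT-3'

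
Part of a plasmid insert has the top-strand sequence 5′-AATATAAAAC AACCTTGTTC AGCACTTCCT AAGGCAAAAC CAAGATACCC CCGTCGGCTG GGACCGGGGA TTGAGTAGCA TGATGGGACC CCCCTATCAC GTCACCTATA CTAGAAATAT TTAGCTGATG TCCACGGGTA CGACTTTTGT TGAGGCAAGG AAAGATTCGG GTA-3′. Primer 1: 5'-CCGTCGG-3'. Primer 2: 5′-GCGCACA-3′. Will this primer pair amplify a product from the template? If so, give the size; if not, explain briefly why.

Primer 2 (GCGCACA) does not match the top strand, and its reverse complement TGTGCGC does not match either.
With no annealing site for primer 2, no amplification occurs.

No product — primer 2 has no binding site in the template.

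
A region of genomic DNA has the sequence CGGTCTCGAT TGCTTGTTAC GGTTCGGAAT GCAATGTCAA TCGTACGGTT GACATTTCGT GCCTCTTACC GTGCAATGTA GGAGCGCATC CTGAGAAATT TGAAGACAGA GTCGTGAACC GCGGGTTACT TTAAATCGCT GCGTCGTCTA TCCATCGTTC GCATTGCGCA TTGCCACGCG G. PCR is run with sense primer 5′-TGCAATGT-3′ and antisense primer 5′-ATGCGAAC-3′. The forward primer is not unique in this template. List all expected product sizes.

135 bp, 93 bp

The forward primer TGCAATGT matches the top strand at positions 30–37, 72–79.
The reverse primer's reverse complement is GTTCGCAT, matching at positions 157–164.
Each forward site pairs with the reverse site to give a product ending at position 164: sizes 135, 93 bp.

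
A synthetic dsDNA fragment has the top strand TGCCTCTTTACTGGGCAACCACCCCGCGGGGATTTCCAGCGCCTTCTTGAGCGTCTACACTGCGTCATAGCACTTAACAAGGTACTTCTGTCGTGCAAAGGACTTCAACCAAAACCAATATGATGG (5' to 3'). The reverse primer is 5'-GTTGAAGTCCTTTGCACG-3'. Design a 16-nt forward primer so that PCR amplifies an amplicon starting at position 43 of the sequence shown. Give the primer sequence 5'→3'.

5'-CTTCTTGAGCGTCTAC-3'

The reverse primer's reverse complement CGTGCAAAGGACTTCAAC matches the template at positions 92–109; the product starts at position 43.
The forward primer is identical to the top strand over positions 43–58: CTTCTTGAGCGTCTAC.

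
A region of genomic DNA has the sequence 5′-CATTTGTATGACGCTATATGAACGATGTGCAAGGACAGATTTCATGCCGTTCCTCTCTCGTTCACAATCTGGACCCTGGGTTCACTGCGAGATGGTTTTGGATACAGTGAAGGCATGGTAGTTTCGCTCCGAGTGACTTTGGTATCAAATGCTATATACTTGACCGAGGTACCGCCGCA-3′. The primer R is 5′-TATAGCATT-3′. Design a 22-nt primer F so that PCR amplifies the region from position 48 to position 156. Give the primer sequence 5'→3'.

The reverse primer's reverse complement AATGCTATA matches the template at positions 148–156; the product starts at position 48.
The forward primer is identical to the top strand over positions 48–69: CGTTCCTCTCTCGTTCACAATC.

5'-CGTTCCTCTCTCGTTCACAATC-3'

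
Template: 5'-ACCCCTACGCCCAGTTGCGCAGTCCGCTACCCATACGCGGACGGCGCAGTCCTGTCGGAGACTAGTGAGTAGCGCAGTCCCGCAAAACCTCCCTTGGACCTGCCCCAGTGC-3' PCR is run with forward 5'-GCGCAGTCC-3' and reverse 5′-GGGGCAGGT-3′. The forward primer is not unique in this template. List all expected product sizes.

The forward primer GCGCAGTCC matches the top strand at positions 17–25, 44–52, 72–80.
The reverse primer's reverse complement is ACCTGCCCC, matching at positions 98–106.
Each forward site pairs with the reverse site to give a product ending at position 106: sizes 90, 63, 35 bp.

90 bp, 63 bp, 35 bp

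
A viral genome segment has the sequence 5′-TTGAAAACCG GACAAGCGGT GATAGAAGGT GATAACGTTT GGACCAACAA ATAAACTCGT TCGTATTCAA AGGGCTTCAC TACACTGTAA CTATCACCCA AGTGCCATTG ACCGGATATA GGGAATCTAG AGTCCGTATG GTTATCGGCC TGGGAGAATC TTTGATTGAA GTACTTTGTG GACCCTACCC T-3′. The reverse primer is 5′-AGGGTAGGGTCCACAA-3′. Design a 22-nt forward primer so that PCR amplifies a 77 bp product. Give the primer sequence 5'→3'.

5'-GATATAGGGAATCTAGAGTCCG-3'

The reverse primer's reverse complement TTGTGGACCCTACCCT matches the template at positions 176–191, so the product ends at position 191.
A 77 bp product then starts at position 191 − 77 + 1 = 115.
The forward primer is identical to the top strand there: GATATAGGGAATCTAGAGTCCG.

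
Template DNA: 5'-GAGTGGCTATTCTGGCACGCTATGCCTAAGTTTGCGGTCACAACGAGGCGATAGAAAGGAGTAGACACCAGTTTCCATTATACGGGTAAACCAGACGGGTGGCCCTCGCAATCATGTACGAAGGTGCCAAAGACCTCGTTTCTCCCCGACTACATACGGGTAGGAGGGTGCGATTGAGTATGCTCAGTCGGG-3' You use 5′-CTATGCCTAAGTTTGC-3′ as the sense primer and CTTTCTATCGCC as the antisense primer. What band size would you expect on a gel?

Scanning the template, CTATGCCTAAGTTTGC occurs at positions 20–35; this primer anneals to the bottom strand there with its 3' end pointing downstream.
The reverse primer's reverse complement is GGCGATAGAAAG, which matches the template at positions 47–58.
Product length = (reverse-primer end) − (forward-primer start) + 1 = 58 − 20 + 1 = 39 bp.

39 bp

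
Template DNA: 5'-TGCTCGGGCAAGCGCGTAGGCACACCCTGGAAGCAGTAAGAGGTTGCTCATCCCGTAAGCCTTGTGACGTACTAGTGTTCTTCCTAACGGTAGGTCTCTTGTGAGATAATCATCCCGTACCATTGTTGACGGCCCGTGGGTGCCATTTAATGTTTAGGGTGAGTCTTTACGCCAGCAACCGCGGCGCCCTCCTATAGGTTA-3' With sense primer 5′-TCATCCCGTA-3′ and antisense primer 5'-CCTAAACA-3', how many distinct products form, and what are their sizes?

The forward primer TCATCCCGTA matches the top strand at positions 48–57, 110–119.
The reverse primer's reverse complement is TGTTTAGG, matching at positions 151–158.
Each forward site pairs with the reverse site to give a product ending at position 158: sizes 111, 49 bp.

Two products: 111 bp, 49 bp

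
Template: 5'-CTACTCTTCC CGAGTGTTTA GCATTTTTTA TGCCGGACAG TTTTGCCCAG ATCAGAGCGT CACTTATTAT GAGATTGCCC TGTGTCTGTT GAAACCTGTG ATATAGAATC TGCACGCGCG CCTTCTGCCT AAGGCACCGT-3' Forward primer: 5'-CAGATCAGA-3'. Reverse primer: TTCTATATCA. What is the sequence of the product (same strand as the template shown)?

5'-CAGATCAGAGCGTCACTTATTATGAGATTGCCCTGTGTCTGTTGAAACCTGTGATATAGAA-3'

The forward primer matches the template at positions 48–56.
Taking the reverse complement of TTCTATATCA gives TGATATAGAA, found at positions 99–108 on the template; the primer anneals here to the top strand with its 3' end pointing upstream.
The product is the template from position 48 through 108 (61 bp).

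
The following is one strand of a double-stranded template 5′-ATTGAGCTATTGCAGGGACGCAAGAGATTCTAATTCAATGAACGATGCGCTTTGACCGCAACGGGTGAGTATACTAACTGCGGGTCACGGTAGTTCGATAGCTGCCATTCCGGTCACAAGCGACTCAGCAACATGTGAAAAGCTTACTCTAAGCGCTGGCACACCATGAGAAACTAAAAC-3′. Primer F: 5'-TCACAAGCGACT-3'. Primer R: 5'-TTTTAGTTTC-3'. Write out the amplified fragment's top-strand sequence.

Scanning the template, TCACAAGCGACT occurs at positions 114–125; this primer anneals to the bottom strand there with its 3' end pointing downstream.
The reverse primer's reverse complement is GAAACTAAAA, which matches the template at positions 170–179.
The product is the template from position 114 through 179 (66 bp).

5'-TCACAAGCGACTCAGCAACATGTGAAAAGCTTACTCTAAGCGCTGGCACACCATGAGAAACTAAAA-3'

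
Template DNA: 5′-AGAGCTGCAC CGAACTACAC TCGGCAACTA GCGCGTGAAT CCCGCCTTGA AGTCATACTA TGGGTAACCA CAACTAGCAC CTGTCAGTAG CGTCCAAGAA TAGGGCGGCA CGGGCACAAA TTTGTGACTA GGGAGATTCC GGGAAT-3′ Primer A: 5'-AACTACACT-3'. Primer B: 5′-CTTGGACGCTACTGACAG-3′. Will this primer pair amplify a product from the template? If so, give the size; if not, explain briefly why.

Primer A (AACTACACT) matches the top strand at positions 13–21; it acts as a forward primer.
Primer B's reverse complement is CTGTCAGTAGCGTCCAAG, matching the top strand at positions 81–98; it acts as a reverse primer.
The 3' ends face each other across positions 13–98, giving an 86 bp product.

Yes — an 86 bp product.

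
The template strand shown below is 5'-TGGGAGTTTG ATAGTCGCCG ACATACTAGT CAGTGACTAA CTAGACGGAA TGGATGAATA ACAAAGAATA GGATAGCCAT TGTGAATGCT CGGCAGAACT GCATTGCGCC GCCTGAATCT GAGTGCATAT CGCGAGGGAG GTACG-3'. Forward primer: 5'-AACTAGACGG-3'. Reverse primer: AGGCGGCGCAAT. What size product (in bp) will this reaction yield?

76 bp

The forward primer matches the template at positions 39–48.
Taking the reverse complement of AGGCGGCGCAAT gives ATTGCGCCGCCT, found at positions 103–114 on the template; the primer anneals here to the top strand with its 3' end pointing upstream.
The product runs from position 39 to position 114, so its length is 114 − 39 + 1 = 76 bp.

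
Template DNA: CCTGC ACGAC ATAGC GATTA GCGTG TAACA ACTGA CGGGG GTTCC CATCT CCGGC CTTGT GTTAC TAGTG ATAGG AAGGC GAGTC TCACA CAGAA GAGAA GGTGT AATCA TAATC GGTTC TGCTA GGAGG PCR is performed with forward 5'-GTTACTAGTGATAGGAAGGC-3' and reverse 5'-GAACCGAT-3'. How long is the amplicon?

Forward primer GTTACTAGTGATAGGAAGGC is found on the top strand at positions 61–80.
Taking the reverse complement of GAACCGAT gives ATCGGTTC, found at positions 113–120 on the template; the primer anneals here to the top strand with its 3' end pointing upstream.
Amplicon spans positions 61–120: 60 bp.

60 bp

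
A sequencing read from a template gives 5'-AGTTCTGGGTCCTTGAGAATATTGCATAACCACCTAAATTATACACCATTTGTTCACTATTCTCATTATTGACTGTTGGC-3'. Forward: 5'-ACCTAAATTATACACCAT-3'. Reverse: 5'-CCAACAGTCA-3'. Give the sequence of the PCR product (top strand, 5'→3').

5'-ACCTAAATTATACACCATTTGTTCACTATTCTCATTATTGACTGTTGG-3'

Forward primer ACCTAAATTATACACCAT is found on the top strand at positions 32–49.
Reverse complement of the reverse primer: TGACTGTTGG. This occurs on the top strand at positions 70–79.
The product is the template from position 32 through 79 (48 bp).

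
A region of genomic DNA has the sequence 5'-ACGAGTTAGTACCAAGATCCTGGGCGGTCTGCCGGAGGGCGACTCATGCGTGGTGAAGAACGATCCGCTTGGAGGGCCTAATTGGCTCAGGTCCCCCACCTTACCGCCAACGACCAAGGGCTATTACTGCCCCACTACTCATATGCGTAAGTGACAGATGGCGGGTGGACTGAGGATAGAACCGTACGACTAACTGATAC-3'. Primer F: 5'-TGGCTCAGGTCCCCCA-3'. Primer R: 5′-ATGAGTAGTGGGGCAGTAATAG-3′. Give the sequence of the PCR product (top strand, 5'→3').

5'-TGGCTCAGGTCCCCCACCTTACCGCCAACGACCAAGGGCTATTACTGCCCCACTACTCAT-3'

Scanning the template, TGGCTCAGGTCCCCCA occurs at positions 83–98; this primer anneals to the bottom strand there with its 3' end pointing downstream.
The reverse primer's reverse complement is CTATTACTGCCCCACTACTCAT, which matches the template at positions 121–142.
The product is the template from position 83 through 142 (60 bp).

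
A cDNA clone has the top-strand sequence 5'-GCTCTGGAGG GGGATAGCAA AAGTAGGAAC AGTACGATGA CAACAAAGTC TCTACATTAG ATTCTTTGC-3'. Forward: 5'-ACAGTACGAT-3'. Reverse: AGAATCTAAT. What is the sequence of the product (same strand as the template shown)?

5'-ACAGTACGATGACAACAAAGTCTCTACATTAGATTCT-3'

The forward primer matches the template at positions 29–38.
Taking the reverse complement of AGAATCTAAT gives ATTAGATTCT, found at positions 56–65 on the template; the primer anneals here to the top strand with its 3' end pointing upstream.
The product is the template from position 29 through 65 (37 bp).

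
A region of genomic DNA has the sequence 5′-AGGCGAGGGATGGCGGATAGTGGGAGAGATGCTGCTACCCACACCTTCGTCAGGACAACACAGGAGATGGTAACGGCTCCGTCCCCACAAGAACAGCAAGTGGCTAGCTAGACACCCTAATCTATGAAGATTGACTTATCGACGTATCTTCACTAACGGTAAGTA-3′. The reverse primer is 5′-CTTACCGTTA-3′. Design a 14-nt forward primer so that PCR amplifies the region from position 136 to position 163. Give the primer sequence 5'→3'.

5'-TTATCGACGTATCT-3'

The reverse primer's reverse complement TAACGGTAAG matches the template at positions 154–163; the product starts at position 136.
The forward primer is identical to the top strand over positions 136–149: TTATCGACGTATCT.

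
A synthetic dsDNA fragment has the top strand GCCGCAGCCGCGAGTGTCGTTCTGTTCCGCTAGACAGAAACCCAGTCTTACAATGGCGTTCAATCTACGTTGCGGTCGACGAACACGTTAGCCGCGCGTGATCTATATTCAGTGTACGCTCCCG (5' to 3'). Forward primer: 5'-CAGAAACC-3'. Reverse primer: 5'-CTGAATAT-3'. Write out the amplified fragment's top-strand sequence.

5'-CAGAAACCCAGTCTTACAATGGCGTTCAATCTACGTTGCGGTCGACGAACACGTTAGCCGCGCGTGATCTATATTCAG-3'

Scanning the template, CAGAAACC occurs at positions 35–42; this primer anneals to the bottom strand there with its 3' end pointing downstream.
The reverse primer's reverse complement is ATATTCAG, which matches the template at positions 105–112.
The product is the template from position 35 through 112 (78 bp).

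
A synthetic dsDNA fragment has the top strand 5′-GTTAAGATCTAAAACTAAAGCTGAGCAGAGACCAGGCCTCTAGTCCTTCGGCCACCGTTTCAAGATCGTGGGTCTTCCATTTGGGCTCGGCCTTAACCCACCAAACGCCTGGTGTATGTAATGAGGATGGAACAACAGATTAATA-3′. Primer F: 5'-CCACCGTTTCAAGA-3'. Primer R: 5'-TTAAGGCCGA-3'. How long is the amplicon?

The forward primer matches the template at positions 52–65.
Reverse complement of the reverse primer: TCGGCCTTAA. This occurs on the top strand at positions 87–96.
Product length = (reverse-primer end) − (forward-primer start) + 1 = 96 − 52 + 1 = 45 bp.

45 bp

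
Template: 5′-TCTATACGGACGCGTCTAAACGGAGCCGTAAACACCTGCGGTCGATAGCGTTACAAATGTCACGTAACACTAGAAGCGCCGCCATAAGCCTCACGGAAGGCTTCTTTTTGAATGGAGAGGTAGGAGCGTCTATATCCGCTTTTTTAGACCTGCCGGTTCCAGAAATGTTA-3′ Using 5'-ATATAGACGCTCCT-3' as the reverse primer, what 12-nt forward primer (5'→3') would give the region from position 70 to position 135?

5'-CTAGAAGCGCCG-3'

The reverse primer's reverse complement AGGAGCGTCTATAT matches the template at positions 122–135; the product starts at position 70.
The forward primer is identical to the top strand over positions 70–81: CTAGAAGCGCCG.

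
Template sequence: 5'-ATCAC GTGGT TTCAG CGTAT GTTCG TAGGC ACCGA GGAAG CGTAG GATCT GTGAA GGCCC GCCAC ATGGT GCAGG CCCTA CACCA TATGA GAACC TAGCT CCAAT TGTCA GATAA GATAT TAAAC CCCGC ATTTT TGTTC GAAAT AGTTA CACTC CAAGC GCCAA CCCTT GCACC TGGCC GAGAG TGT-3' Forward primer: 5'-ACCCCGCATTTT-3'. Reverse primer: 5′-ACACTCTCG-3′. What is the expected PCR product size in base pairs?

65 bp

Forward primer ACCCCGCATTTT is found on the top strand at positions 124–135.
The reverse primer's reverse complement is CGAGAGTGT, which matches the template at positions 180–188.
Amplicon spans positions 124–188: 65 bp.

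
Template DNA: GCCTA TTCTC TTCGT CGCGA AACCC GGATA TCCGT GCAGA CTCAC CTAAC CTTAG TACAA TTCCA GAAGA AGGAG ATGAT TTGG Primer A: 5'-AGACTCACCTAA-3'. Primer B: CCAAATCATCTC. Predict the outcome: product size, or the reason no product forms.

Yes — a 47 bp product.

Primer A (AGACTCACCTAA) matches the top strand at positions 38–49; it acts as a forward primer.
Primer B's reverse complement is GAGATGATTTGG, matching the top strand at positions 73–84; it acts as a reverse primer.
The 3' ends face each other across positions 38–84, giving a 47 bp product.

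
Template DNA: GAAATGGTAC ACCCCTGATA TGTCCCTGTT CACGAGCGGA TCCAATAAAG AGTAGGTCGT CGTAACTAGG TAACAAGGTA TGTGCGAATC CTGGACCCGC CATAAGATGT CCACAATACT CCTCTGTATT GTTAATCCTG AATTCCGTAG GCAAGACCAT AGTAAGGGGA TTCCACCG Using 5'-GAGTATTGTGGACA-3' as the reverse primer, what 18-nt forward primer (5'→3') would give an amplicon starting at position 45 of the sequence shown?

5'-ATAAAGAGTAGGTCGTCG-3'

The reverse primer's reverse complement TGTCCACAATACTC matches the template at positions 108–121; the product starts at position 45.
The forward primer is identical to the top strand over positions 45–62: ATAAAGAGTAGGTCGTCG.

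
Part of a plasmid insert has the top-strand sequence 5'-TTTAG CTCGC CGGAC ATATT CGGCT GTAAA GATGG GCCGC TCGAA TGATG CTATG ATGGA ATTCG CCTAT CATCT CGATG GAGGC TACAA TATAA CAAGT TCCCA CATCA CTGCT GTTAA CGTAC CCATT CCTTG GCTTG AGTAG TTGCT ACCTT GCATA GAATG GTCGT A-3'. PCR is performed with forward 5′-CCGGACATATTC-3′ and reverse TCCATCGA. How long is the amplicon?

73 bp

Scanning the template, CCGGACATATTC occurs at positions 10–21; this primer anneals to the bottom strand there with its 3' end pointing downstream.
Taking the reverse complement of TCCATCGA gives TCGATGGA, found at positions 75–82 on the template; the primer anneals here to the top strand with its 3' end pointing upstream.
Product length = (reverse-primer end) − (forward-primer start) + 1 = 82 − 10 + 1 = 73 bp.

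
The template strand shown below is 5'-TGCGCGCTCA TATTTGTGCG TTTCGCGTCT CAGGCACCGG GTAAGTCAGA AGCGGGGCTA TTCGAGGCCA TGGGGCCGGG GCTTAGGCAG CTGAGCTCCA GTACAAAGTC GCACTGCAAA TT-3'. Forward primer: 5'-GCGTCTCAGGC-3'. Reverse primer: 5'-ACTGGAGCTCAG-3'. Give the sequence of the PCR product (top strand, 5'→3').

5'-GCGTCTCAGGCACCGGGTAAGTCAGAAGCGGGGCTATTCGAGGCCATGGGGCCGGGGCTTAGGCAGCTGAGCTCCAGT-3'

Forward primer GCGTCTCAGGC is found on the top strand at positions 25–35.
Reverse complement of the reverse primer: CTGAGCTCCAGT. This occurs on the top strand at positions 91–102.
The product is the template from position 25 through 102 (78 bp).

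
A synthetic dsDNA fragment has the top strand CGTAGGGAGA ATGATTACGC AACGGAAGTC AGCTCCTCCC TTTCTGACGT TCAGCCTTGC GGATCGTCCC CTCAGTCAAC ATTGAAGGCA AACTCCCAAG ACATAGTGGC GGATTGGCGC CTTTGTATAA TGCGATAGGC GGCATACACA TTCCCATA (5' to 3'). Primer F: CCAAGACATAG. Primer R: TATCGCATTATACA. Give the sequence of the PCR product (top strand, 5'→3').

5'-CCAAGACATAGTGGCGGATTGGCGCCTTTGTATAATGCGATA-3'

Scanning the template, CCAAGACATAG occurs at positions 96–106; this primer anneals to the bottom strand there with its 3' end pointing downstream.
Taking the reverse complement of TATCGCATTATACA gives TGTATAATGCGATA, found at positions 124–137 on the template; the primer anneals here to the top strand with its 3' end pointing upstream.
The product is the template from position 96 through 137 (42 bp).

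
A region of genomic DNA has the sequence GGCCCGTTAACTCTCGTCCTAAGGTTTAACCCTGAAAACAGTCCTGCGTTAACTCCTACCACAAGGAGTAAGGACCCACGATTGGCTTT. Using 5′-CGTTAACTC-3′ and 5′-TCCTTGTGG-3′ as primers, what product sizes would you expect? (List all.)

63 bp, 21 bp

The forward primer CGTTAACTC matches the top strand at positions 5–13, 47–55.
The reverse primer's reverse complement is CCACAAGGA, matching at positions 59–67.
Each forward site pairs with the reverse site to give a product ending at position 67: sizes 63, 21 bp.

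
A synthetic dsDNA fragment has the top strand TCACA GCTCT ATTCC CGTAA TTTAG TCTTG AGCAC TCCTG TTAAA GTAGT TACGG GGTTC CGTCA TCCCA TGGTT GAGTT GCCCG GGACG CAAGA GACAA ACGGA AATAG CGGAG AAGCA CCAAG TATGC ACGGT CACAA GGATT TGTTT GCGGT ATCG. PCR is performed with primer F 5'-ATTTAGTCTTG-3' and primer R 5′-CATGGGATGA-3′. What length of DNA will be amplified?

53 bp

Scanning the template, ATTTAGTCTTG occurs at positions 20–30; this primer anneals to the bottom strand there with its 3' end pointing downstream.
Taking the reverse complement of CATGGGATGA gives TCATCCCATG, found at positions 63–72 on the template; the primer anneals here to the top strand with its 3' end pointing upstream.
Amplicon spans positions 20–72: 53 bp.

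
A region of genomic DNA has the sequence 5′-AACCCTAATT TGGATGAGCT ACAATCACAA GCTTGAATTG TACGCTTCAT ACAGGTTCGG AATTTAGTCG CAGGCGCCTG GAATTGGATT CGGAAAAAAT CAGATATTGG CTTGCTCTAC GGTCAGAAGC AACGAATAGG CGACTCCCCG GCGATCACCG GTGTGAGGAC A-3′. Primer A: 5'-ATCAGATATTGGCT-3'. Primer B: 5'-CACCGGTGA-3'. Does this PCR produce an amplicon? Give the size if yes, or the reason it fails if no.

Yes — a 65 bp product.

Primer A (ATCAGATATTGGCT) matches the top strand at positions 99–112; it acts as a forward primer.
Primer B's reverse complement is TCACCGGTG, matching the top strand at positions 155–163; it acts as a reverse primer.
The 3' ends face each other across positions 99–163, giving a 65 bp product.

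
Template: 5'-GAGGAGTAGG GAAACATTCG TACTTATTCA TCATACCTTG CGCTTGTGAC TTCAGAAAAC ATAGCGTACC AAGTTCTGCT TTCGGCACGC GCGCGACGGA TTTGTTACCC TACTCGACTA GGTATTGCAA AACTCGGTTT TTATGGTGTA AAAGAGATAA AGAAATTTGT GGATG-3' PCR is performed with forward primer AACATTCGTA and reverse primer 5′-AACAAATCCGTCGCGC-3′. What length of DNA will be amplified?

94 bp

Scanning the template, AACATTCGTA occurs at positions 13–22; this primer anneals to the bottom strand there with its 3' end pointing downstream.
Taking the reverse complement of AACAAATCCGTCGCGC gives GCGCGACGGATTTGTT, found at positions 91–106 on the template; the primer anneals here to the top strand with its 3' end pointing upstream.
Product length = (reverse-primer end) − (forward-primer start) + 1 = 106 − 13 + 1 = 94 bp.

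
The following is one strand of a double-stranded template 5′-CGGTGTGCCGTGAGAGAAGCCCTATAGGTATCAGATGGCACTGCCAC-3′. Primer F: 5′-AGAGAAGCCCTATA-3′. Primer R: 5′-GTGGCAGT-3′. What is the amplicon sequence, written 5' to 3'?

The forward primer matches the template at positions 13–26.
Taking the reverse complement of GTGGCAGT gives ACTGCCAC, found at positions 40–47 on the template; the primer anneals here to the top strand with its 3' end pointing upstream.
The product is the template from position 13 through 47 (35 bp).

5'-AGAGAAGCCCTATAGGTATCAGATGGCACTGCCAC-3'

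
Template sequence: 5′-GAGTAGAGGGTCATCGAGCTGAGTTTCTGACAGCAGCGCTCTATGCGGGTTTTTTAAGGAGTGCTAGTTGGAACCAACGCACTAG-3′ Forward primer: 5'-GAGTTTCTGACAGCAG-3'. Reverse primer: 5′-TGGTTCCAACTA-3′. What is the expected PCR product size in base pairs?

56 bp

The forward primer matches the template at positions 21–36.
Reverse complement of the reverse primer: TAGTTGGAACCA. This occurs on the top strand at positions 65–76.
Product length = (reverse-primer end) − (forward-primer start) + 1 = 76 − 21 + 1 = 56 bp.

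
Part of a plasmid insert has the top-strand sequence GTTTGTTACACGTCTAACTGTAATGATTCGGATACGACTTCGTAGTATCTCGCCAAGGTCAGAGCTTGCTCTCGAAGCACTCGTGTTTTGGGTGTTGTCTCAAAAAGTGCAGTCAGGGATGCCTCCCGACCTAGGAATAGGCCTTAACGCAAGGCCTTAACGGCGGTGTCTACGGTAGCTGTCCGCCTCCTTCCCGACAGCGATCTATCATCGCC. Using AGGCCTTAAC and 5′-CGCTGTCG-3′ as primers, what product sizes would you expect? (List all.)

The forward primer AGGCCTTAAC matches the top strand at positions 139–148, 152–161.
The reverse primer's reverse complement is CGACAGCG, matching at positions 195–202.
Each forward site pairs with the reverse site to give a product ending at position 202: sizes 64, 51 bp.

64 bp, 51 bp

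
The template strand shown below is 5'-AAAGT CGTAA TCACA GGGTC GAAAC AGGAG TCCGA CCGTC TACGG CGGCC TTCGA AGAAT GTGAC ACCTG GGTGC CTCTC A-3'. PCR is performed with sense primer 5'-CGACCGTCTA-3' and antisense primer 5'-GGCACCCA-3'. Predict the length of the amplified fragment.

44 bp

Forward primer CGACCGTCTA is found on the top strand at positions 33–42.
The reverse primer's reverse complement is TGGGTGCC, which matches the template at positions 69–76.
The product runs from position 33 to position 76, so its length is 76 − 33 + 1 = 44 bp.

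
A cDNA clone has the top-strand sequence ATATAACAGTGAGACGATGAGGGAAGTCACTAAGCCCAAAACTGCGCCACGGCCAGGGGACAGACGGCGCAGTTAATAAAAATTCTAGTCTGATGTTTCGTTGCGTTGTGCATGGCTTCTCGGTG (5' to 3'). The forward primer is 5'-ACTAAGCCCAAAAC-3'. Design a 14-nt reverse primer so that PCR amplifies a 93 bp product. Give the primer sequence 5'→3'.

The forward primer binds at positions 29–42, so a 93 bp product ends at position 29 + 93 − 1 = 121.
The reverse primer anneals to the top strand over positions 108–121, i.e. to GTGCATGGCTTCTC.
Its sequence written 5'→3' is the reverse complement: GAGAAGCCATGCAC.

5'-GAGAAGCCATGCAC-3'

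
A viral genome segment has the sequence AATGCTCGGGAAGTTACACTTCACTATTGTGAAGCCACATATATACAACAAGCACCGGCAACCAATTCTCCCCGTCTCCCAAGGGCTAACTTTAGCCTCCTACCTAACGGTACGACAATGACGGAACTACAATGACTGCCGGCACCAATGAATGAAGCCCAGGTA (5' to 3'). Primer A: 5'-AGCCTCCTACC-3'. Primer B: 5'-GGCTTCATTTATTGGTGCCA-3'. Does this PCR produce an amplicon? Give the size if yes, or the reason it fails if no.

Primer B (GGCTTCATTTATTGGTGCCA) does not match the top strand, and its reverse complement TGGCACCAATAAATGAAGCC does not match either.
With no annealing site for primer B, no amplification occurs.

No product — primer B has no binding site in the template.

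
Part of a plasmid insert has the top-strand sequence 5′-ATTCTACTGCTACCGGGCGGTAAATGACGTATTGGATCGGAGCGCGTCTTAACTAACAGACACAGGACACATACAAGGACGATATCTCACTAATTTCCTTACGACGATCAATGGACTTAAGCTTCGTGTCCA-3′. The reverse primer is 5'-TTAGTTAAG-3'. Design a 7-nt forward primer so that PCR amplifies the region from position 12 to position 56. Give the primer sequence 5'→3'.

5'-ACCGGGC-3'

The reverse primer's reverse complement CTTAACTAA matches the template at positions 48–56; the product starts at position 12.
The forward primer is identical to the top strand over positions 12–18: ACCGGGC.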